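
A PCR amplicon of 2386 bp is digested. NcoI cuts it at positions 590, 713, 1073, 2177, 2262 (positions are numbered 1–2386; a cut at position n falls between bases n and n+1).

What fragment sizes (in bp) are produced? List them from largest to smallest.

Linear molecule, 5 cuts → 6 fragments:
  590 − 0 = 590 bp
  713 − 590 = 123 bp
  1073 − 713 = 360 bp
  2177 − 1073 = 1104 bp
  2262 − 2177 = 85 bp
  2386 − 2262 = 124 bp
Sorted largest to smallest: 1104, 590, 360, 124, 123, 85 bp.

1104, 590, 360, 124, 123, 85 bp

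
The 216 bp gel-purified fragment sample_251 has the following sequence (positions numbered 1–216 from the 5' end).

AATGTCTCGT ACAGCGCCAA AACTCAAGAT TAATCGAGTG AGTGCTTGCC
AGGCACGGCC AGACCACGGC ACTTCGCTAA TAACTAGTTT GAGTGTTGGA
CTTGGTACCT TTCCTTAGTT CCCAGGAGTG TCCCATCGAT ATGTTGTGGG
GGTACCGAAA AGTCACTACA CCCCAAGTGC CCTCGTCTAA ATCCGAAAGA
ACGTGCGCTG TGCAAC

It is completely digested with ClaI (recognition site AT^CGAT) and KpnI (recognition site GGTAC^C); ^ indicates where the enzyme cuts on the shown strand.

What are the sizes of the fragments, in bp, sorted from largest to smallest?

The ClaI site (ATCGAT) starts at position 135.
ClaI cuts after base 2 of each site, so after position 136.
KpnI sites (GGTACC) start at positions 104, 151.
KpnI cuts after base 5 of each site (before the last base), so after positions 108, 155.
Combined cut positions: 108, 136, 155.
Linear molecule, 3 cuts → 4 fragments:
  1–108 → 108 bp
  109–136 → 28 bp
  137–155 → 19 bp
  156–216 → 61 bp
Sorted largest to smallest: 108, 61, 28, 19 bp.

108, 61, 28, 19 bp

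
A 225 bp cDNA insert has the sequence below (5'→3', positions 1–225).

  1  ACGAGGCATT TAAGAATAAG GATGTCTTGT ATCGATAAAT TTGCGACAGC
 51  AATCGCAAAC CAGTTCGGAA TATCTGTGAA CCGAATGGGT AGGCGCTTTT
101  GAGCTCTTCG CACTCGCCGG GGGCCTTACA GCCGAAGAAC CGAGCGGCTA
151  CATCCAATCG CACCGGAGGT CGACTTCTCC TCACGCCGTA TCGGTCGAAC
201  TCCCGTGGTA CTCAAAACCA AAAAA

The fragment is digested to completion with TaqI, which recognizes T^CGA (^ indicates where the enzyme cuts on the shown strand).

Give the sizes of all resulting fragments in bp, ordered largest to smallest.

TaqI sites (TCGA) start at positions 32, 170, 195.
TaqI cuts after the first base of each site, so after positions 32, 170, 195.
Linear molecule, 3 cuts → 4 fragments:
  1–32 → 32 bp
  33–170 → 138 bp
  171–195 → 25 bp
  196–225 → 30 bp
Sorted largest to smallest: 138, 32, 30, 25 bp.

138, 32, 30, 25 bp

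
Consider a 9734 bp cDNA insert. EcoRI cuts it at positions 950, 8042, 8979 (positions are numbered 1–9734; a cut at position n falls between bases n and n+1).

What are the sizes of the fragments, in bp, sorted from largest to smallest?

Linear molecule, 3 cuts → 4 fragments:
  950 − 0 = 950 bp
  8042 − 950 = 7092 bp
  8979 − 8042 = 937 bp
  9734 − 8979 = 755 bp
Sorted largest to smallest: 7092, 950, 937, 755 bp.

7092, 950, 937, 755 bp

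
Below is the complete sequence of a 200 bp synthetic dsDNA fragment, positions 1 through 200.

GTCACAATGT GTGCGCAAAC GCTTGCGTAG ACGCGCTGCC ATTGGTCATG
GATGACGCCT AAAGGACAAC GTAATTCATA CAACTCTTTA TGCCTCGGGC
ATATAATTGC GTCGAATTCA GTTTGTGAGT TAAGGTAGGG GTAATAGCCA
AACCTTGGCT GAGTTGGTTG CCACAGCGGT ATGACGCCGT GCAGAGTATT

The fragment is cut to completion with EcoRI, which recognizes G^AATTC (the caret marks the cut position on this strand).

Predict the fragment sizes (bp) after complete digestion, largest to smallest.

The EcoRI site (GAATTC) starts at position 114.
EcoRI cuts after the first base of each site, so after position 114.
Linear molecule, 1 cut → 2 fragments:
  1–114 → 114 bp
  115–200 → 86 bp
Sorted largest to smallest: 114, 86 bp.

114, 86 bp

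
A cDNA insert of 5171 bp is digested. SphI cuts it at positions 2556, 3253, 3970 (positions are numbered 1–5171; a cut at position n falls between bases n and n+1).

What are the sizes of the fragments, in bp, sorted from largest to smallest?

2556, 1201, 717, 697 bp

Linear molecule, 3 cuts → 4 fragments:
  2556 − 0 = 2556 bp
  3253 − 2556 = 697 bp
  3970 − 3253 = 717 bp
  5171 − 3970 = 1201 bp
Sorted largest to smallest: 2556, 1201, 717, 697 bp.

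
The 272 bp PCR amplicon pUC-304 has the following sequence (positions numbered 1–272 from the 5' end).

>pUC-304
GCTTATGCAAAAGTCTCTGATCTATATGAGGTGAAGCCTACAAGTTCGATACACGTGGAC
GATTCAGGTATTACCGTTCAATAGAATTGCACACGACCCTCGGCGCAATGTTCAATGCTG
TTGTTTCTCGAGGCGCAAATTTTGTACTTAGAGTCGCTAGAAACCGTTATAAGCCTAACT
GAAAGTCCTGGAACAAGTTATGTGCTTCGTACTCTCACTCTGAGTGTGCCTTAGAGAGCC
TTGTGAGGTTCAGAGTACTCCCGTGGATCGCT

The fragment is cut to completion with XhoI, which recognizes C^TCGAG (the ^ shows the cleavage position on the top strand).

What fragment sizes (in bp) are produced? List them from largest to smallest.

145, 127 bp

The XhoI site (CTCGAG) starts at position 127.
XhoI cuts after the first base of each site, so after position 127.
Linear molecule, 1 cut → 2 fragments:
  1–127 → 127 bp
  128–272 → 145 bp
Sorted largest to smallest: 145, 127 bp.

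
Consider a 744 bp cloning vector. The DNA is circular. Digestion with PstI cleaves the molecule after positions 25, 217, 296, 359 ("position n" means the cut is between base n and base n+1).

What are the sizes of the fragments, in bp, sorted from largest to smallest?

Circular molecule, 4 cuts → 4 fragments:
  217 − 25 = 192 bp
  296 − 217 = 79 bp
  359 − 296 = 63 bp
  wrap: 744 − 359 + 25 = 410 bp
Sorted largest to smallest: 410, 192, 79, 63 bp.

410, 192, 79, 63 bp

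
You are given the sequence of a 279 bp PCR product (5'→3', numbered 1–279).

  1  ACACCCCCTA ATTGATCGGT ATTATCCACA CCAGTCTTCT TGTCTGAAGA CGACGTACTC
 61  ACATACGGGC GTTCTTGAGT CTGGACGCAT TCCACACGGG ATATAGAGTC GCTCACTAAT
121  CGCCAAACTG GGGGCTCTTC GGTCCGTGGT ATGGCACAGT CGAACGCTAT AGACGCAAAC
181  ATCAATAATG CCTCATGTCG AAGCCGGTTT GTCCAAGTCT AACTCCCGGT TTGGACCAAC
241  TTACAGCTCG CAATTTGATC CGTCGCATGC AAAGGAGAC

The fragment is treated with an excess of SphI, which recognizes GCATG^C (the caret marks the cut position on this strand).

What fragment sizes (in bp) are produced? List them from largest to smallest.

269, 10 bp

The SphI site (GCATGC) starts at position 265.
SphI cuts after base 5 of each site (before the last base), so after position 269.
Linear molecule, 1 cut → 2 fragments:
  1–269 → 269 bp
  270–279 → 10 bp
Sorted largest to smallest: 269, 10 bp.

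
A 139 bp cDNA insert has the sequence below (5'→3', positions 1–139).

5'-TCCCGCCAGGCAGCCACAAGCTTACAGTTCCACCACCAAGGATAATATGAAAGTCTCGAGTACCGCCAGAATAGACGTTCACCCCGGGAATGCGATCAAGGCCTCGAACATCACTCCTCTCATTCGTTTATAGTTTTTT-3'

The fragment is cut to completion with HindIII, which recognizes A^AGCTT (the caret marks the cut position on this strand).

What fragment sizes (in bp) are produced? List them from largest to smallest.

The HindIII site (AAGCTT) starts at position 18.
HindIII cuts after the first base of each site, so after position 18.
Linear molecule, 1 cut → 2 fragments:
  1–18 → 18 bp
  19–139 → 121 bp
Sorted largest to smallest: 121, 18 bp.

121, 18 bp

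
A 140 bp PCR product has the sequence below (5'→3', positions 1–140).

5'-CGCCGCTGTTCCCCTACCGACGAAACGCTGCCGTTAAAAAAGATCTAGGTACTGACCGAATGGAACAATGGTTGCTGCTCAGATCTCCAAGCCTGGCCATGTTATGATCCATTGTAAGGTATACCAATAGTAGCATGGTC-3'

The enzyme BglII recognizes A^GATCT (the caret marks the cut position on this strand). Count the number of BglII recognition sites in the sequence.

2

AGATCT occurs starting at positions 41, 81.
BglII cuts at 2 sites.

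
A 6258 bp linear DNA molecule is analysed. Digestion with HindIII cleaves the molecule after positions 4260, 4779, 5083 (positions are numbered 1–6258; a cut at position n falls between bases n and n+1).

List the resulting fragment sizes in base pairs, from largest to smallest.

4260, 1175, 519, 304 bp

Linear molecule, 3 cuts → 4 fragments:
  4260 − 0 = 4260 bp
  4779 − 4260 = 519 bp
  5083 − 4779 = 304 bp
  6258 − 5083 = 1175 bp
Sorted largest to smallest: 4260, 1175, 519, 304 bp.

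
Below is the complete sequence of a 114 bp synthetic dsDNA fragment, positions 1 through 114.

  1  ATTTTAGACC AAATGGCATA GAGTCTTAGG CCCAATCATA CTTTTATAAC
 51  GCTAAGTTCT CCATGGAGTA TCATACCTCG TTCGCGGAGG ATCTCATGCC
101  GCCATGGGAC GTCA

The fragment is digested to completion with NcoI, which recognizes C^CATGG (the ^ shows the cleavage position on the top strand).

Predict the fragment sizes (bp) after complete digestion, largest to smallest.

61, 41, 12 bp

NcoI sites (CCATGG) start at positions 61, 102.
NcoI cuts after the first base of each site, so after positions 61, 102.
Linear molecule, 2 cuts → 3 fragments:
  1–61 → 61 bp
  62–102 → 41 bp
  103–114 → 12 bp
Sorted largest to smallest: 61, 41, 12 bp.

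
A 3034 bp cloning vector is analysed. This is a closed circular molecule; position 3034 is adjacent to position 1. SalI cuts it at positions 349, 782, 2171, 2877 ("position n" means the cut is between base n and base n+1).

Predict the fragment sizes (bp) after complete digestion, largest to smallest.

Circular molecule, 4 cuts → 4 fragments:
  782 − 349 = 433 bp
  2171 − 782 = 1389 bp
  2877 − 2171 = 706 bp
  wrap: 3034 − 2877 + 349 = 506 bp
Sorted largest to smallest: 1389, 706, 506, 433 bp.

1389, 706, 506, 433 bp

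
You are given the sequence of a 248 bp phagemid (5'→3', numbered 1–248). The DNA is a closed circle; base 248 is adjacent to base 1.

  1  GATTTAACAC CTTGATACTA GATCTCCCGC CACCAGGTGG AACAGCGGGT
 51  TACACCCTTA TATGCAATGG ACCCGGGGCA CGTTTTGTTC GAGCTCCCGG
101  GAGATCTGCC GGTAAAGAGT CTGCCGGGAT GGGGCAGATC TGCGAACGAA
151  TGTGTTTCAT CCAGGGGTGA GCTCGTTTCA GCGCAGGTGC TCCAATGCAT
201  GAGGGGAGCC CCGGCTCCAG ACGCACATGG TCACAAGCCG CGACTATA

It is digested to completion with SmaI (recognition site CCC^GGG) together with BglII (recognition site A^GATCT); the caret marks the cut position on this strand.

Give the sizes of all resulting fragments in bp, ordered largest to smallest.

SmaI sites (CCCGGG) start at positions 72, 96.
SmaI cuts after base 3 of each site, so after positions 74, 98.
BglII sites (AGATCT) start at positions 20, 102, 136.
BglII cuts after the first base of each site, so after positions 20, 102, 136.
Combined cut positions: 20, 74, 98, 102, 136.
Circular molecule, 5 cuts → 5 fragments:
  21–74 → 54 bp
  75–98 → 24 bp
  99–102 → 4 bp
  103–136 → 34 bp
  137–248 then 1–20 → 112 + 20 = 132 bp
Sorted largest to smallest: 132, 54, 34, 24, 4 bp.

132, 54, 34, 24, 4 bp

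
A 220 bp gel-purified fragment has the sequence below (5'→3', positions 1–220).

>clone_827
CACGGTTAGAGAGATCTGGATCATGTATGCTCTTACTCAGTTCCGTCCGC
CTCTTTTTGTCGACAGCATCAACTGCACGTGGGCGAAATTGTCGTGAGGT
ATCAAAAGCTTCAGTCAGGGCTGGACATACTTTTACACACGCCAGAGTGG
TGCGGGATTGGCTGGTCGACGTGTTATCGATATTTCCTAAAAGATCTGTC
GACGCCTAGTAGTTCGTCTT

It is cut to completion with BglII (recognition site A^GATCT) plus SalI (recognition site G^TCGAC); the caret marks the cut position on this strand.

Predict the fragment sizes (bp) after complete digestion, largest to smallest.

106, 47, 27, 22, 12, 6 bp

BglII sites (AGATCT) start at positions 12, 192.
BglII cuts after the first base of each site, so after positions 12, 192.
SalI sites (GTCGAC) start at positions 59, 165, 198.
SalI cuts after the first base of each site, so after positions 59, 165, 198.
Combined cut positions: 12, 59, 165, 192, 198.
Linear molecule, 5 cuts → 6 fragments:
  1–12 → 12 bp
  13–59 → 47 bp
  60–165 → 106 bp
  166–192 → 27 bp
  193–198 → 6 bp
  199–220 → 22 bp
Sorted largest to smallest: 106, 47, 27, 22, 12, 6 bp.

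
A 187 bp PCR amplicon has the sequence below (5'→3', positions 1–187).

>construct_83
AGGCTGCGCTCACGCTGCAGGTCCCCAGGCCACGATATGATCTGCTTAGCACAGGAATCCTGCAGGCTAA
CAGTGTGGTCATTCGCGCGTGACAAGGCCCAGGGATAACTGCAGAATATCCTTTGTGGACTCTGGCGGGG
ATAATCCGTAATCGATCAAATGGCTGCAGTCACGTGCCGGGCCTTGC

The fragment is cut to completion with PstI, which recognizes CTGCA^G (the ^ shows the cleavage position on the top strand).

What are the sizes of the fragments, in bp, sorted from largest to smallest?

PstI sites (CTGCAG) start at positions 15, 60, 109, 164.
PstI cuts after base 5 of each site (before the last base), so after positions 19, 64, 113, 168.
Linear molecule, 4 cuts → 5 fragments:
  1–19 → 19 bp
  20–64 → 45 bp
  65–113 → 49 bp
  114–168 → 55 bp
  169–187 → 19 bp
Sorted largest to smallest: 55, 49, 45, 19, 19 bp.

55, 49, 45, 19, 19 bp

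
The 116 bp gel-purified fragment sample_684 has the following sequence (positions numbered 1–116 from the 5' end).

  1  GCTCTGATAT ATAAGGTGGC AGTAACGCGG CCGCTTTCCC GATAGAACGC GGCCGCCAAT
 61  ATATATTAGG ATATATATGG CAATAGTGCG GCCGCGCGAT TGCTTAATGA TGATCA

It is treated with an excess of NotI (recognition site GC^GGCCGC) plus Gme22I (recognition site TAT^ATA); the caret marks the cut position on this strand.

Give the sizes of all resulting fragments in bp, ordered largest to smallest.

NotI sites (GCGGCCGC) start at positions 27, 49, 88.
NotI cuts after base 2 of each site, so after positions 28, 50, 89.
Gme22I sites (TATATA) start at positions 8, 60, 72.
Gme22I cuts after base 3 of each site, so after positions 10, 62, 74.
Combined cut positions: 10, 28, 50, 62, 74, 89.
Linear molecule, 6 cuts → 7 fragments:
  1–10 → 10 bp
  11–28 → 18 bp
  29–50 → 22 bp
  51–62 → 12 bp
  63–74 → 12 bp
  75–89 → 15 bp
  90–116 → 27 bp
Sorted largest to smallest: 27, 22, 18, 15, 12, 12, 10 bp.

27, 22, 18, 15, 12, 12, 10 bp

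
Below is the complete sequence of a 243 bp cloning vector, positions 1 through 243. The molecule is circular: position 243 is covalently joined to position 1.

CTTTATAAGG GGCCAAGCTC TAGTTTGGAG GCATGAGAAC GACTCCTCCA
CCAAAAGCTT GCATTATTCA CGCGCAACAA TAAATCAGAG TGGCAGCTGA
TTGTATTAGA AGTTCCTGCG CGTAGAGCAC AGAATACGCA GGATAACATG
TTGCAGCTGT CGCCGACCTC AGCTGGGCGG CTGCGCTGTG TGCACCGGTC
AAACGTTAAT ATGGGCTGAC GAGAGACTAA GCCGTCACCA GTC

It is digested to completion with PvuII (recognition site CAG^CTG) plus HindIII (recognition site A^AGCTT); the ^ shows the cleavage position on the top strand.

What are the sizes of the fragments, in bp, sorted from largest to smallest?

126, 60, 41, 16 bp

PvuII sites (CAGCTG) start at positions 94, 154, 170.
PvuII cuts after base 3 of each site, so after positions 96, 156, 172.
The HindIII site (AAGCTT) starts at position 55.
HindIII cuts after the first base of each site, so after position 55.
Combined cut positions: 55, 96, 156, 172.
Circular molecule, 4 cuts → 4 fragments:
  56–96 → 41 bp
  97–156 → 60 bp
  157–172 → 16 bp
  173–243 then 1–55 → 71 + 55 = 126 bp
Sorted largest to smallest: 126, 60, 41, 16 bp.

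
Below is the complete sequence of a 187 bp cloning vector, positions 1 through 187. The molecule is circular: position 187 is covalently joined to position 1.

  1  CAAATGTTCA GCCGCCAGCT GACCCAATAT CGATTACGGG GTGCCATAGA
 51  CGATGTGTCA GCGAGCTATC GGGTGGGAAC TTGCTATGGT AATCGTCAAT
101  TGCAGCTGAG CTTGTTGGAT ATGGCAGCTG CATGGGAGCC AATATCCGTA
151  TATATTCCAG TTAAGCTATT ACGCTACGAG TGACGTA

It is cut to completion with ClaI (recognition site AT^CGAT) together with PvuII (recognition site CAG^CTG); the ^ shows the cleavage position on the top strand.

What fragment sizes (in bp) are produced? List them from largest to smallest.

The ClaI site (ATCGAT) starts at position 29.
ClaI cuts after base 2 of each site, so after position 30.
PvuII sites (CAGCTG) start at positions 16, 103, 125.
PvuII cuts after base 3 of each site, so after positions 18, 105, 127.
Combined cut positions: 18, 30, 105, 127.
Circular molecule, 4 cuts → 4 fragments:
  19–30 → 12 bp
  31–105 → 75 bp
  106–127 → 22 bp
  128–187 then 1–18 → 60 + 18 = 78 bp
Sorted largest to smallest: 78, 75, 22, 12 bp.

78, 75, 22, 12 bp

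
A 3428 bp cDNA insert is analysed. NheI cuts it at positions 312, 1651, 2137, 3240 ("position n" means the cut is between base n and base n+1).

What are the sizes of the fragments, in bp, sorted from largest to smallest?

1339, 1103, 486, 312, 188 bp

Linear molecule, 4 cuts → 5 fragments:
  312 − 0 = 312 bp
  1651 − 312 = 1339 bp
  2137 − 1651 = 486 bp
  3240 − 2137 = 1103 bp
  3428 − 3240 = 188 bp
Sorted largest to smallest: 1339, 1103, 486, 312, 188 bp.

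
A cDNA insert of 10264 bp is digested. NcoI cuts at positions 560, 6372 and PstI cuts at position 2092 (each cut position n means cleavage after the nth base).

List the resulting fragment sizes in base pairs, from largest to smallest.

Combined cut positions (sorted): 560, 2092, 6372.
Linear molecule, 3 cuts → 4 fragments:
  560 − 0 = 560 bp
  2092 − 560 = 1532 bp
  6372 − 2092 = 4280 bp
  10264 − 6372 = 3892 bp
Sorted largest to smallest: 4280, 3892, 1532, 560 bp.

4280, 3892, 1532, 560 bp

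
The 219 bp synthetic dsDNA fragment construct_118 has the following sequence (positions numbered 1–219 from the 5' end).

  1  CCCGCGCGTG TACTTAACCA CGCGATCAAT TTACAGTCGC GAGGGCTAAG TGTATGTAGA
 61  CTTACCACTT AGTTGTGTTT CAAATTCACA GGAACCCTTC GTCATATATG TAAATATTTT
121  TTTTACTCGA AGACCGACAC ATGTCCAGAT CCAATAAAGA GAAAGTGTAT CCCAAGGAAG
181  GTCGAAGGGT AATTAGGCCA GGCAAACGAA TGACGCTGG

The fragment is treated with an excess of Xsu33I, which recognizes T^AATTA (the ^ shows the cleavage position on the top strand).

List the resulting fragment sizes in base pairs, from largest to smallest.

190, 29 bp

The Xsu33I site (TAATTA) starts at position 190.
Xsu33I cuts after the first base of each site, so after position 190.
Linear molecule, 1 cut → 2 fragments:
  1–190 → 190 bp
  191–219 → 29 bp
Sorted largest to smallest: 190, 29 bp.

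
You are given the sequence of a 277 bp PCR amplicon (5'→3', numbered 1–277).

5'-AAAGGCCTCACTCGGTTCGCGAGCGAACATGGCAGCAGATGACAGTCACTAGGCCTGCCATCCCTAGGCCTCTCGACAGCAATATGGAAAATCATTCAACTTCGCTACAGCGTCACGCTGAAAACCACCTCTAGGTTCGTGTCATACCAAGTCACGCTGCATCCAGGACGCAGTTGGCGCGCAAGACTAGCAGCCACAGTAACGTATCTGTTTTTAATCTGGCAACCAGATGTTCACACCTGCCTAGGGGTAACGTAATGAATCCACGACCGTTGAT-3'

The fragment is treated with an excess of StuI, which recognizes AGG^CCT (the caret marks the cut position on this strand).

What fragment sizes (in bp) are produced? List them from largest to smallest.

209, 48, 15, 5 bp

StuI sites (AGGCCT) start at positions 3, 51, 66.
StuI cuts after base 3 of each site, so after positions 5, 53, 68.
Linear molecule, 3 cuts → 4 fragments:
  1–5 → 5 bp
  6–53 → 48 bp
  54–68 → 15 bp
  69–277 → 209 bp
Sorted largest to smallest: 209, 48, 15, 5 bp.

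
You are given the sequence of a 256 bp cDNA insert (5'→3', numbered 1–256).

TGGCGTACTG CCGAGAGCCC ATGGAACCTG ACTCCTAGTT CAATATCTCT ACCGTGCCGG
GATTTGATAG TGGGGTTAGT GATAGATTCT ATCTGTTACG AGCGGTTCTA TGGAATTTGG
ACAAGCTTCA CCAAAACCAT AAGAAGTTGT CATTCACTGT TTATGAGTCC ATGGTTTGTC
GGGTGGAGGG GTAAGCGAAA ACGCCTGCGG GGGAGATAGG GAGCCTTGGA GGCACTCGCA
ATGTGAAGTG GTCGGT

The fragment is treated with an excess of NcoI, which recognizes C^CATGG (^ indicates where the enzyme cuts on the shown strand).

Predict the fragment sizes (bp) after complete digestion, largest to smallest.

NcoI sites (CCATGG) start at positions 19, 169.
NcoI cuts after the first base of each site, so after positions 19, 169.
Linear molecule, 2 cuts → 3 fragments:
  1–19 → 19 bp
  20–169 → 150 bp
  170–256 → 87 bp
Sorted largest to smallest: 150, 87, 19 bp.

150, 87, 19 bp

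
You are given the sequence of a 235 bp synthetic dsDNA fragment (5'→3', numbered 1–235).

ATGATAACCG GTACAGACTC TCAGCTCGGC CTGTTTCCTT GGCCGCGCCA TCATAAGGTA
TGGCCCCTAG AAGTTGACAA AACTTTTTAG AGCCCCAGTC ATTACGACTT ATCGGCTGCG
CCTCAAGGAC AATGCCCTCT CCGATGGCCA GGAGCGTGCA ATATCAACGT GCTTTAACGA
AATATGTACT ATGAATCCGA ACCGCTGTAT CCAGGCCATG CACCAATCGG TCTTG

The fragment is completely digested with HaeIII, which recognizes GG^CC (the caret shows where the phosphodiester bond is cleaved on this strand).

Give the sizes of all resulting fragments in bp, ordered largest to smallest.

HaeIII sites (GGCC) start at positions 28, 41, 62, 146, 214.
HaeIII cuts after base 2 of each site, so after positions 29, 42, 63, 147, 215.
Linear molecule, 5 cuts → 6 fragments:
  1–29 → 29 bp
  30–42 → 13 bp
  43–63 → 21 bp
  64–147 → 84 bp
  148–215 → 68 bp
  216–235 → 20 bp
Sorted largest to smallest: 84, 68, 29, 21, 20, 13 bp.

84, 68, 29, 21, 20, 13 bp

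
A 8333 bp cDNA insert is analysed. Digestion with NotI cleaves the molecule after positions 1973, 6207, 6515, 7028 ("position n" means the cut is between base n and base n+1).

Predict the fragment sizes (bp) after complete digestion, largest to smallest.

4234, 1973, 1305, 513, 308 bp

Linear molecule, 4 cuts → 5 fragments:
  1973 − 0 = 1973 bp
  6207 − 1973 = 4234 bp
  6515 − 6207 = 308 bp
  7028 − 6515 = 513 bp
  8333 − 7028 = 1305 bp
Sorted largest to smallest: 4234, 1973, 1305, 513, 308 bp.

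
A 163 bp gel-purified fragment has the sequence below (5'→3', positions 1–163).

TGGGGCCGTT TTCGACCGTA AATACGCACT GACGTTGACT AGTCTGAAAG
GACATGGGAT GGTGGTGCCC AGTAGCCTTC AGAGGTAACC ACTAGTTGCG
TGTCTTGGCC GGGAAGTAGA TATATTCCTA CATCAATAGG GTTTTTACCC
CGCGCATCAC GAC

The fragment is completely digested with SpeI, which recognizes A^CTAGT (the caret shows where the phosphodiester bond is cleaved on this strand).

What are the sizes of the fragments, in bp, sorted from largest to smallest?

72, 53, 38 bp

SpeI sites (ACTAGT) start at positions 38, 91.
SpeI cuts after the first base of each site, so after positions 38, 91.
Linear molecule, 2 cuts → 3 fragments:
  1–38 → 38 bp
  39–91 → 53 bp
  92–163 → 72 bp
Sorted largest to smallest: 72, 53, 38 bp.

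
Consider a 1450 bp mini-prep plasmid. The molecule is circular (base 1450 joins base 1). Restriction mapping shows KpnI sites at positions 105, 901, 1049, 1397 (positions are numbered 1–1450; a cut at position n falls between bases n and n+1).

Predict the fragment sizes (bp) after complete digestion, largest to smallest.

796, 348, 158, 148 bp

Circular molecule, 4 cuts → 4 fragments:
  901 − 105 = 796 bp
  1049 − 901 = 148 bp
  1397 − 1049 = 348 bp
  wrap: 1450 − 1397 + 105 = 158 bp
Sorted largest to smallest: 796, 348, 158, 148 bp.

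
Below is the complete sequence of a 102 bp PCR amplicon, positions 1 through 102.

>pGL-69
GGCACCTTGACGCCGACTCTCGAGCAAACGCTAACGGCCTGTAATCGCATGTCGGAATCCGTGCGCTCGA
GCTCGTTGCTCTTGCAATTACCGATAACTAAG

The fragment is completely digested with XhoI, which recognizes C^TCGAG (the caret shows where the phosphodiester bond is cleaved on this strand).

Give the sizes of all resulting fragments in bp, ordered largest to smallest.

XhoI sites (CTCGAG) start at positions 19, 66.
XhoI cuts after the first base of each site, so after positions 19, 66.
Linear molecule, 2 cuts → 3 fragments:
  1–19 → 19 bp
  20–66 → 47 bp
  67–102 → 36 bp
Sorted largest to smallest: 47, 36, 19 bp.

47, 36, 19 bp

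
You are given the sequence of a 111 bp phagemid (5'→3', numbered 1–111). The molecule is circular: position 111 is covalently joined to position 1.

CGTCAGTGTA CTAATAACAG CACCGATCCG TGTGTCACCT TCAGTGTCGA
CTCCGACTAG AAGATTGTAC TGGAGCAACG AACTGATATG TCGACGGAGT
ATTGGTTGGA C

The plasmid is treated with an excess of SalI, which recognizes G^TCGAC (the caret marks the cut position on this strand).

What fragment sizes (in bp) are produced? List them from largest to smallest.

67, 44 bp

SalI sites (GTCGAC) start at positions 46, 90.
SalI cuts after the first base of each site, so after positions 46, 90.
Circular molecule, 2 cuts → 2 fragments:
  47–90 → 44 bp
  91–111 then 1–46 → 21 + 46 = 67 bp
Sorted largest to smallest: 67, 44 bp.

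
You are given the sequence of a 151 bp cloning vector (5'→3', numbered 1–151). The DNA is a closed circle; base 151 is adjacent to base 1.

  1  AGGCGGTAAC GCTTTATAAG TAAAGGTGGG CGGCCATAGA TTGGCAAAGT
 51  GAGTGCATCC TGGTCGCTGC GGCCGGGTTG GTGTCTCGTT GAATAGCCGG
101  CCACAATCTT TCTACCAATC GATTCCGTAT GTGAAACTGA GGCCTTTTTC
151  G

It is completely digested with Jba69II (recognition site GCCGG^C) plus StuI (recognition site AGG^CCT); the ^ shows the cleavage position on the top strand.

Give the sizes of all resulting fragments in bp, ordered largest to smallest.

109, 42 bp

The Jba69II site (GCCGGC) starts at position 96.
Jba69II cuts after base 5 of each site (before the last base), so after position 100.
The StuI site (AGGCCT) starts at position 140.
StuI cuts after base 3 of each site, so after position 142.
Combined cut positions: 100, 142.
Circular molecule, 2 cuts → 2 fragments:
  101–142 → 42 bp
  143–151 then 1–100 → 9 + 100 = 109 bp
Sorted largest to smallest: 109, 42 bp.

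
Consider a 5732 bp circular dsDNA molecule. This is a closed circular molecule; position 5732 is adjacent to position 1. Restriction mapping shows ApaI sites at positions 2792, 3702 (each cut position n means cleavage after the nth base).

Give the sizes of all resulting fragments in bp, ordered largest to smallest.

4822, 910 bp

Circular molecule, 2 cuts → 2 fragments:
  3702 − 2792 = 910 bp
  wrap: 5732 − 3702 + 2792 = 4822 bp
Sorted largest to smallest: 4822, 910 bp.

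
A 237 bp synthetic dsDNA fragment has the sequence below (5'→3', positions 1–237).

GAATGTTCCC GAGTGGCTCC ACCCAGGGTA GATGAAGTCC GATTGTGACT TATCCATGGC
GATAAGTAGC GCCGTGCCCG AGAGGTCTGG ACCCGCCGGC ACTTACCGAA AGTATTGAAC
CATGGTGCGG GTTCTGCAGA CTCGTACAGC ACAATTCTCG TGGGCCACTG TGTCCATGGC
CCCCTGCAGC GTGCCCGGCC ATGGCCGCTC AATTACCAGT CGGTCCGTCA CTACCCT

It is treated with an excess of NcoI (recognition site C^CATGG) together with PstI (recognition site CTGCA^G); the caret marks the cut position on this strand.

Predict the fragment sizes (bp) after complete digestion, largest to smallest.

NcoI sites (CCATGG) start at positions 54, 120, 174, 199.
NcoI cuts after the first base of each site, so after positions 54, 120, 174, 199.
PstI sites (CTGCAG) start at positions 134, 184.
PstI cuts after base 5 of each site (before the last base), so after positions 138, 188.
Combined cut positions: 54, 120, 138, 174, 188, 199.
Linear molecule, 6 cuts → 7 fragments:
  1–54 → 54 bp
  55–120 → 66 bp
  121–138 → 18 bp
  139–174 → 36 bp
  175–188 → 14 bp
  189–199 → 11 bp
  200–237 → 38 bp
Sorted largest to smallest: 66, 54, 38, 36, 18, 14, 11 bp.

66, 54, 38, 36, 18, 14, 11 bp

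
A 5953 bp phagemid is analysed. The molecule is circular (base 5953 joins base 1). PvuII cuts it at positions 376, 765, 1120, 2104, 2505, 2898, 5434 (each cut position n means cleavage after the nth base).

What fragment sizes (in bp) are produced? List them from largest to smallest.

2536, 984, 895, 401, 393, 389, 355 bp

Circular molecule, 7 cuts → 7 fragments:
  765 − 376 = 389 bp
  1120 − 765 = 355 bp
  2104 − 1120 = 984 bp
  2505 − 2104 = 401 bp
  2898 − 2505 = 393 bp
  5434 − 2898 = 2536 bp
  wrap: 5953 − 5434 + 376 = 895 bp
Sorted largest to smallest: 2536, 984, 895, 401, 393, 389, 355 bp.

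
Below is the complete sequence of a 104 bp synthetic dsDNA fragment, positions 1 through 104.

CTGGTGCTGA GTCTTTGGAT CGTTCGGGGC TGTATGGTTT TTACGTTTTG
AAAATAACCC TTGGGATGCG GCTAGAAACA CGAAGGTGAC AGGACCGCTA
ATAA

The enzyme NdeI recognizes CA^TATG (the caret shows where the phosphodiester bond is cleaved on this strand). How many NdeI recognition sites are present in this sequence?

No occurrence of CATATG is present in the sequence.
NdeI does not cut: 0 sites.

0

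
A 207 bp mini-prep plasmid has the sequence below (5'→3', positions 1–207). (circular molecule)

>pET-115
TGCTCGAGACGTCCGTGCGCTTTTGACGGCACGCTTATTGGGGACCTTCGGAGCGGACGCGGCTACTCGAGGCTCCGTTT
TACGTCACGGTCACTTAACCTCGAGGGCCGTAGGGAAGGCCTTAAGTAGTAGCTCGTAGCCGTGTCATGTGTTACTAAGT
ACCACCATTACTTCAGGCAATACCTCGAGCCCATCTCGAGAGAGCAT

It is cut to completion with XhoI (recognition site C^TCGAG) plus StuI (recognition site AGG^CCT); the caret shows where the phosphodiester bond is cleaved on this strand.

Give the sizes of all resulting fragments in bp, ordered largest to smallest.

65, 63, 34, 19, 15, 11 bp

XhoI sites (CTCGAG) start at positions 3, 66, 100, 184, 195.
XhoI cuts after the first base of each site, so after positions 3, 66, 100, 184, 195.
The StuI site (AGGCCT) starts at position 117.
StuI cuts after base 3 of each site, so after position 119.
Combined cut positions: 3, 66, 100, 119, 184, 195.
Circular molecule, 6 cuts → 6 fragments:
  4–66 → 63 bp
  67–100 → 34 bp
  101–119 → 19 bp
  120–184 → 65 bp
  185–195 → 11 bp
  196–207 then 1–3 → 12 + 3 = 15 bp
Sorted largest to smallest: 65, 63, 34, 19, 15, 11 bp.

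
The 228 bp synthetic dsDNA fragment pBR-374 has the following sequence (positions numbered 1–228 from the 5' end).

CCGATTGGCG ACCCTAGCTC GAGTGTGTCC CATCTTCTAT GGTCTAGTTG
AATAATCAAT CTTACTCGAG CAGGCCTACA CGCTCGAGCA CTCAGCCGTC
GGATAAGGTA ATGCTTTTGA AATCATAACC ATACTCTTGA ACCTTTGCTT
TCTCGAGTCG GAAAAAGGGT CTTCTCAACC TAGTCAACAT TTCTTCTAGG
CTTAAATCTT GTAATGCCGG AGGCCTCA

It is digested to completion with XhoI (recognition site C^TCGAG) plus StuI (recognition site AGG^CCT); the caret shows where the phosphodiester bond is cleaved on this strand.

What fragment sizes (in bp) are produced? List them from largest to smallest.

71, 69, 47, 18, 9, 9, 5 bp

XhoI sites (CTCGAG) start at positions 18, 65, 83, 152.
XhoI cuts after the first base of each site, so after positions 18, 65, 83, 152.
StuI sites (AGGCCT) start at positions 72, 221.
StuI cuts after base 3 of each site, so after positions 74, 223.
Combined cut positions: 18, 65, 74, 83, 152, 223.
Linear molecule, 6 cuts → 7 fragments:
  1–18 → 18 bp
  19–65 → 47 bp
  66–74 → 9 bp
  75–83 → 9 bp
  84–152 → 69 bp
  153–223 → 71 bp
  224–228 → 5 bp
Sorted largest to smallest: 71, 69, 47, 18, 9, 9, 5 bp.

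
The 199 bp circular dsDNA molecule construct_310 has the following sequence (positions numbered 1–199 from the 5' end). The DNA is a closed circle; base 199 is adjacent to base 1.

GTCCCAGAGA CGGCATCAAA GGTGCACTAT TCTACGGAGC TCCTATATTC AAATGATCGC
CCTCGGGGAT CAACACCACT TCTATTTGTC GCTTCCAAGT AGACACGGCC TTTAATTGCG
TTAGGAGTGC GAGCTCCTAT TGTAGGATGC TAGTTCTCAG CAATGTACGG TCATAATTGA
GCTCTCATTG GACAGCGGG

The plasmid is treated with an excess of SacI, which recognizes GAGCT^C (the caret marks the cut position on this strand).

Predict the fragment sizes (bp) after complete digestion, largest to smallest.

SacI sites (GAGCTC) start at positions 37, 131, 179.
SacI cuts after base 5 of each site (before the last base), so after positions 41, 135, 183.
Circular molecule, 3 cuts → 3 fragments:
  42–135 → 94 bp
  136–183 → 48 bp
  184–199 then 1–41 → 16 + 41 = 57 bp
Sorted largest to smallest: 94, 57, 48 bp.

94, 57, 48 bp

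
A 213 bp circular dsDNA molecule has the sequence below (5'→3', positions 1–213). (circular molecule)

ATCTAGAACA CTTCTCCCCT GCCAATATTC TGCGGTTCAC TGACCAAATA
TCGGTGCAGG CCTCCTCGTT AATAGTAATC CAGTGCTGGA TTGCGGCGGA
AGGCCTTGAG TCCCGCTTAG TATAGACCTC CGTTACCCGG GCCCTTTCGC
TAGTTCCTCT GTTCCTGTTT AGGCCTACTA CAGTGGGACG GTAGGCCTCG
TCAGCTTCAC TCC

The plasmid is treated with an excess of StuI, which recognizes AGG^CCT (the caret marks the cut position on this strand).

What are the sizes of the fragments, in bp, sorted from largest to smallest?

StuI sites (AGGCCT) start at positions 58, 101, 171, 193.
StuI cuts after base 3 of each site, so after positions 60, 103, 173, 195.
Circular molecule, 4 cuts → 4 fragments:
  61–103 → 43 bp
  104–173 → 70 bp
  174–195 → 22 bp
  196–213 then 1–60 → 18 + 60 = 78 bp
Sorted largest to smallest: 78, 70, 43, 22 bp.

78, 70, 43, 22 bp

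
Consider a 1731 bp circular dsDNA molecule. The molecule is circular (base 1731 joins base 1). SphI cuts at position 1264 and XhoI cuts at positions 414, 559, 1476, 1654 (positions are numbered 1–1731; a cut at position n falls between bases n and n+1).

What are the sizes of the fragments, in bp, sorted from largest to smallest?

Combined cut positions (sorted): 414, 559, 1264, 1476, 1654.
Circular molecule, 5 cuts → 5 fragments:
  559 − 414 = 145 bp
  1264 − 559 = 705 bp
  1476 − 1264 = 212 bp
  1654 − 1476 = 178 bp
  wrap: 1731 − 1654 + 414 = 491 bp
Sorted largest to smallest: 705, 491, 212, 178, 145 bp.

705, 491, 212, 178, 145 bp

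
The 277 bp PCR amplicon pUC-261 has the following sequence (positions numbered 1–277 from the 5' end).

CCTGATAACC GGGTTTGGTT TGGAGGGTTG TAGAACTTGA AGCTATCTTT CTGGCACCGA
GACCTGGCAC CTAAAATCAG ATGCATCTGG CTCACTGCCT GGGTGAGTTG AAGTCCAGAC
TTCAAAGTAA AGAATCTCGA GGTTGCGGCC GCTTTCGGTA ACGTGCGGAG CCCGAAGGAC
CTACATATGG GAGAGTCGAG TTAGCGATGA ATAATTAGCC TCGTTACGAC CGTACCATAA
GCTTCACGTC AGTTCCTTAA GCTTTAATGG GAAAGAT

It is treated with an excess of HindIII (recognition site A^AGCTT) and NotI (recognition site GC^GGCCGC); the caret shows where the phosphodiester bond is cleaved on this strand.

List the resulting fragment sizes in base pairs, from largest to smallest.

HindIII sites (AAGCTT) start at positions 239, 259.
HindIII cuts after the first base of each site, so after positions 239, 259.
The NotI site (GCGGCCGC) starts at position 145.
NotI cuts after base 2 of each site, so after position 146.
Combined cut positions: 146, 239, 259.
Linear molecule, 3 cuts → 4 fragments:
  1–146 → 146 bp
  147–239 → 93 bp
  240–259 → 20 bp
  260–277 → 18 bp
Sorted largest to smallest: 146, 93, 20, 18 bp.

146, 93, 20, 18 bp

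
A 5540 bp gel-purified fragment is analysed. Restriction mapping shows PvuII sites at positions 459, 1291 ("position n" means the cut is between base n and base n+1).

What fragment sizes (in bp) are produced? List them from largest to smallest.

Linear molecule, 2 cuts → 3 fragments:
  459 − 0 = 459 bp
  1291 − 459 = 832 bp
  5540 − 1291 = 4249 bp
Sorted largest to smallest: 4249, 832, 459 bp.

4249, 832, 459 bp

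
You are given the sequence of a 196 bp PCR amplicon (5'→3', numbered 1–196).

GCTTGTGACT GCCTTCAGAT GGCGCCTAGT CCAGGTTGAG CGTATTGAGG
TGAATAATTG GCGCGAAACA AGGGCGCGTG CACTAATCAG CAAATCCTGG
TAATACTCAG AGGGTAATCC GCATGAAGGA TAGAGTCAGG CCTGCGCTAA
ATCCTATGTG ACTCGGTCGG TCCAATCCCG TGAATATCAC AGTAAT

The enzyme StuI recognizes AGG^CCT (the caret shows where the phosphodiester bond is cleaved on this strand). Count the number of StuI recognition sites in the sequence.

1

AGGCCT occurs starting at position 138.
StuI cuts at 1 site.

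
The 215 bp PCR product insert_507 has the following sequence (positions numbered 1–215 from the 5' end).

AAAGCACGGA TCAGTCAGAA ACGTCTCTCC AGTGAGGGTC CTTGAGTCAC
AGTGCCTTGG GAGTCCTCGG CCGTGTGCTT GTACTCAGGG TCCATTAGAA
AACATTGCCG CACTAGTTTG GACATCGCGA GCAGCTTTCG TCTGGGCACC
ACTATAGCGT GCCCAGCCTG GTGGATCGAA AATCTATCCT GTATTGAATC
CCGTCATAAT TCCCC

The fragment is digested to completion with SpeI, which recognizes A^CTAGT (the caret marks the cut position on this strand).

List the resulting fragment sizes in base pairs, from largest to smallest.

112, 103 bp

The SpeI site (ACTAGT) starts at position 112.
SpeI cuts after the first base of each site, so after position 112.
Linear molecule, 1 cut → 2 fragments:
  1–112 → 112 bp
  113–215 → 103 bp
Sorted largest to smallest: 112, 103 bp.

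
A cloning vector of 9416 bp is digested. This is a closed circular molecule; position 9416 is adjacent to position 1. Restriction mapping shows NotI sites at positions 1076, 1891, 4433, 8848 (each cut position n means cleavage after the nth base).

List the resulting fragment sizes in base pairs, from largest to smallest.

4415, 2542, 1644, 815 bp

Circular molecule, 4 cuts → 4 fragments:
  1891 − 1076 = 815 bp
  4433 − 1891 = 2542 bp
  8848 − 4433 = 4415 bp
  wrap: 9416 − 8848 + 1076 = 1644 bp
Sorted largest to smallest: 4415, 2542, 1644, 815 bp.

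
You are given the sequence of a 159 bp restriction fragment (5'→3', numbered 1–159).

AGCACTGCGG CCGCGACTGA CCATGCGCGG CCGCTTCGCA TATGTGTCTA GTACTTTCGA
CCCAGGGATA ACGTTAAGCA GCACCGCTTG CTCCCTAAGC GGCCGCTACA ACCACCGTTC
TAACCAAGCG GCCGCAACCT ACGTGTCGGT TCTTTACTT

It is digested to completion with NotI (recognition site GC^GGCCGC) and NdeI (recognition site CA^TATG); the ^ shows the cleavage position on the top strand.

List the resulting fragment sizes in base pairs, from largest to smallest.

60, 30, 29, 20, 12, 8 bp

NotI sites (GCGGCCGC) start at positions 7, 27, 99, 128.
NotI cuts after base 2 of each site, so after positions 8, 28, 100, 129.
The NdeI site (CATATG) starts at position 39.
NdeI cuts after base 2 of each site, so after position 40.
Combined cut positions: 8, 28, 40, 100, 129.
Linear molecule, 5 cuts → 6 fragments:
  1–8 → 8 bp
  9–28 → 20 bp
  29–40 → 12 bp
  41–100 → 60 bp
  101–129 → 29 bp
  130–159 → 30 bp
Sorted largest to smallest: 60, 30, 29, 20, 12, 8 bp.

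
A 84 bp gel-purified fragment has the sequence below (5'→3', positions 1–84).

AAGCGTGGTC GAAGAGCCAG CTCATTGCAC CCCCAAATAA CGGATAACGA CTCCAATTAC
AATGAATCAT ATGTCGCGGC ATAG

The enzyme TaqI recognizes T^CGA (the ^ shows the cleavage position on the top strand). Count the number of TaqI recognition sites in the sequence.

TCGA occurs starting at position 9.
TaqI cuts at 1 site.

1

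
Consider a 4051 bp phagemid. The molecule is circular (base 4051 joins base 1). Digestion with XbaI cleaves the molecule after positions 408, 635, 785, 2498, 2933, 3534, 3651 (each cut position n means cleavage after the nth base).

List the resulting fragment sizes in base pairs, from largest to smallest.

Circular molecule, 7 cuts → 7 fragments:
  635 − 408 = 227 bp
  785 − 635 = 150 bp
  2498 − 785 = 1713 bp
  2933 − 2498 = 435 bp
  3534 − 2933 = 601 bp
  3651 − 3534 = 117 bp
  wrap: 4051 − 3651 + 408 = 808 bp
Sorted largest to smallest: 1713, 808, 601, 435, 227, 150, 117 bp.

1713, 808, 601, 435, 227, 150, 117 bp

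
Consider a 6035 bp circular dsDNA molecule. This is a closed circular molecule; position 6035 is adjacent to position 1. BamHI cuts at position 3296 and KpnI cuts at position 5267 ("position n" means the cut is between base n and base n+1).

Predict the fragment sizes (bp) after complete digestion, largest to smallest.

4064, 1971 bp

Combined cut positions (sorted): 3296, 5267.
Circular molecule, 2 cuts → 2 fragments:
  5267 − 3296 = 1971 bp
  wrap: 6035 − 5267 + 3296 = 4064 bp
Sorted largest to smallest: 4064, 1971 bp.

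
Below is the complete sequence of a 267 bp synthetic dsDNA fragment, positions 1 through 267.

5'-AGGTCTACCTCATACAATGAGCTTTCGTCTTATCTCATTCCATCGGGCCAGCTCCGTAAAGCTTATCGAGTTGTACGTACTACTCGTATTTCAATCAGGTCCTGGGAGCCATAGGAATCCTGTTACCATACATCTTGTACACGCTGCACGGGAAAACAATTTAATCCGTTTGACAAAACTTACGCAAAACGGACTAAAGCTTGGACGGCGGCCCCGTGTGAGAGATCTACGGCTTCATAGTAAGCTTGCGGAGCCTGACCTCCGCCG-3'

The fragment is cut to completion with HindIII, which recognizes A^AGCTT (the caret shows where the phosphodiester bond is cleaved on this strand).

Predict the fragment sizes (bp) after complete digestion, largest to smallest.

HindIII sites (AAGCTT) start at positions 59, 197, 242.
HindIII cuts after the first base of each site, so after positions 59, 197, 242.
Linear molecule, 3 cuts → 4 fragments:
  1–59 → 59 bp
  60–197 → 138 bp
  198–242 → 45 bp
  243–267 → 25 bp
Sorted largest to smallest: 138, 59, 45, 25 bp.

138, 59, 45, 25 bp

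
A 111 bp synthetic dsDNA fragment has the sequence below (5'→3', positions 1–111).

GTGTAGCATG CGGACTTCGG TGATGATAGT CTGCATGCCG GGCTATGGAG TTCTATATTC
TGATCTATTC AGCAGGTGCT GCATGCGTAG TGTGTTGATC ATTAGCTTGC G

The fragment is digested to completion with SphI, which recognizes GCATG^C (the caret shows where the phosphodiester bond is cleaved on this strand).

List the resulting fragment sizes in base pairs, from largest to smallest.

SphI sites (GCATGC) start at positions 6, 33, 81.
SphI cuts after base 5 of each site (before the last base), so after positions 10, 37, 85.
Linear molecule, 3 cuts → 4 fragments:
  1–10 → 10 bp
  11–37 → 27 bp
  38–85 → 48 bp
  86–111 → 26 bp
Sorted largest to smallest: 48, 27, 26, 10 bp.

48, 27, 26, 10 bp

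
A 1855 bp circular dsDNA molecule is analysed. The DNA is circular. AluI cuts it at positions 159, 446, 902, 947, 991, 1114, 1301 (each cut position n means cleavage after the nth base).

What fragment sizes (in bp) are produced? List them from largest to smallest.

713, 456, 287, 187, 123, 45, 44 bp

Circular molecule, 7 cuts → 7 fragments:
  446 − 159 = 287 bp
  902 − 446 = 456 bp
  947 − 902 = 45 bp
  991 − 947 = 44 bp
  1114 − 991 = 123 bp
  1301 − 1114 = 187 bp
  wrap: 1855 − 1301 + 159 = 713 bp
Sorted largest to smallest: 713, 456, 287, 187, 123, 45, 44 bp.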